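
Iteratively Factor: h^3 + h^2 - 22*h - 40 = (h - 5)*(h^2 + 6*h + 8) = (h - 5)*(h + 2)*(h + 4)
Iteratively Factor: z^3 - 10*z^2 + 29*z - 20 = (z - 4)*(z^2 - 6*z + 5) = (z - 4)*(z - 1)*(z - 5)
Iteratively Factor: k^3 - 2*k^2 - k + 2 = (k + 1)*(k^2 - 3*k + 2) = (k - 2)*(k + 1)*(k - 1)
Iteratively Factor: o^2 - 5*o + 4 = (o - 1)*(o - 4)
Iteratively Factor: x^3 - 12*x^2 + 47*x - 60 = (x - 5)*(x^2 - 7*x + 12) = (x - 5)*(x - 3)*(x - 4)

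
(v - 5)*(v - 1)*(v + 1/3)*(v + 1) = v^4 - 14*v^3/3 - 8*v^2/3 + 14*v/3 + 5/3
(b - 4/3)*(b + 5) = b^2 + 11*b/3 - 20/3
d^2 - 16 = (d - 4)*(d + 4)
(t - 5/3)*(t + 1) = t^2 - 2*t/3 - 5/3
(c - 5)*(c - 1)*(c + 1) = c^3 - 5*c^2 - c + 5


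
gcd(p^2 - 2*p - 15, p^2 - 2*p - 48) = 1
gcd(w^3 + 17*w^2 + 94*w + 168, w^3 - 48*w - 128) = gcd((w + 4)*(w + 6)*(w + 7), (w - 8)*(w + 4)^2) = w + 4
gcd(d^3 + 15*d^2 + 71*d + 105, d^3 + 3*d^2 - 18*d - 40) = d + 5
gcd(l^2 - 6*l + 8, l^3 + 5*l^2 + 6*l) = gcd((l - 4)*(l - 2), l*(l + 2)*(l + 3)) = 1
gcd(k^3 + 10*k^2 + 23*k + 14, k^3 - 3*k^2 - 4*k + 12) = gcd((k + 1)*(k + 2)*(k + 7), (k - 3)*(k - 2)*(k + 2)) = k + 2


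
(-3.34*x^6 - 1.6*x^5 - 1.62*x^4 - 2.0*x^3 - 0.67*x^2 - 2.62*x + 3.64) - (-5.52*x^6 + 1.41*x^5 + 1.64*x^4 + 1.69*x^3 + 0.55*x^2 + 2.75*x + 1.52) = 2.18*x^6 - 3.01*x^5 - 3.26*x^4 - 3.69*x^3 - 1.22*x^2 - 5.37*x + 2.12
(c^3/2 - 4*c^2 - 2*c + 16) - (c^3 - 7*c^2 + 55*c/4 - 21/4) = -c^3/2 + 3*c^2 - 63*c/4 + 85/4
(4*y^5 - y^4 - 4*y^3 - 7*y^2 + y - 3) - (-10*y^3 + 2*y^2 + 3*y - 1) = 4*y^5 - y^4 + 6*y^3 - 9*y^2 - 2*y - 2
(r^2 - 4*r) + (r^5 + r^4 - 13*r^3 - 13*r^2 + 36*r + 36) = r^5 + r^4 - 13*r^3 - 12*r^2 + 32*r + 36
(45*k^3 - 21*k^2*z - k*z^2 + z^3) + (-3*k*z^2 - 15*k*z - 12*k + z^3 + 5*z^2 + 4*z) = 45*k^3 - 21*k^2*z - 4*k*z^2 - 15*k*z - 12*k + 2*z^3 + 5*z^2 + 4*z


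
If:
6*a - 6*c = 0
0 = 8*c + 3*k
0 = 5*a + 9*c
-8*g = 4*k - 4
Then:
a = 0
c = 0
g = 1/2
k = 0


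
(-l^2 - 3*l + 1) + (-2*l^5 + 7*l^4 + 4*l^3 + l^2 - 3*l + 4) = -2*l^5 + 7*l^4 + 4*l^3 - 6*l + 5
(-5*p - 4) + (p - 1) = -4*p - 5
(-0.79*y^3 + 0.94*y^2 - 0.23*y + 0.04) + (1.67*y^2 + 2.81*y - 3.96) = -0.79*y^3 + 2.61*y^2 + 2.58*y - 3.92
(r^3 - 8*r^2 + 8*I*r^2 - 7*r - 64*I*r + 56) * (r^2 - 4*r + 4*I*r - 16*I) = r^5 - 12*r^4 + 12*I*r^4 - 7*r^3 - 144*I*r^3 + 468*r^2 + 356*I*r^2 - 1248*r + 336*I*r - 896*I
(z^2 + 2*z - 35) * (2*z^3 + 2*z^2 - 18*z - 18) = 2*z^5 + 6*z^4 - 84*z^3 - 124*z^2 + 594*z + 630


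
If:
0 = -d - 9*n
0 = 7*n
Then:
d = 0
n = 0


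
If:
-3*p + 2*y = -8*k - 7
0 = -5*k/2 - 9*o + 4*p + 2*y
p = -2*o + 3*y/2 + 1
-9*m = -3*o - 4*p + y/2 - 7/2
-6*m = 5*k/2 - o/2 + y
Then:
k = -5780/7909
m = 19733/47454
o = 294/7909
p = -383/7909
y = -5136/7909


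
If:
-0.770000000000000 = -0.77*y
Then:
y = 1.00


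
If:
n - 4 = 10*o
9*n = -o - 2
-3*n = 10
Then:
No Solution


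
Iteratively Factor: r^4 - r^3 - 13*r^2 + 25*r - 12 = (r - 1)*(r^3 - 13*r + 12) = (r - 3)*(r - 1)*(r^2 + 3*r - 4) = (r - 3)*(r - 1)*(r + 4)*(r - 1)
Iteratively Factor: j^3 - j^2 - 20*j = (j)*(j^2 - j - 20) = j*(j - 5)*(j + 4)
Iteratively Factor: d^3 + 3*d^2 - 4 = (d + 2)*(d^2 + d - 2) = (d + 2)^2*(d - 1)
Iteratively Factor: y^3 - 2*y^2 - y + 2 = (y - 2)*(y^2 - 1) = (y - 2)*(y + 1)*(y - 1)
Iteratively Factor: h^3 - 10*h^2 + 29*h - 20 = (h - 5)*(h^2 - 5*h + 4) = (h - 5)*(h - 4)*(h - 1)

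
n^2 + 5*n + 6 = (n + 2)*(n + 3)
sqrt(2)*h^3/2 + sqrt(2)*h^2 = h^2*(sqrt(2)*h/2 + sqrt(2))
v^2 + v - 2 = (v - 1)*(v + 2)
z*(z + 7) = z^2 + 7*z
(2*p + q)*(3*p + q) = 6*p^2 + 5*p*q + q^2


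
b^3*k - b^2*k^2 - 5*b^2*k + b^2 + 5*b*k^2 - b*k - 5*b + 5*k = (b - 5)*(b - k)*(b*k + 1)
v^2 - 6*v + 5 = (v - 5)*(v - 1)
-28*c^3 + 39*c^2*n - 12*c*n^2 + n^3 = (-7*c + n)*(-4*c + n)*(-c + n)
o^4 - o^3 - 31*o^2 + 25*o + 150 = (o - 5)*(o - 3)*(o + 2)*(o + 5)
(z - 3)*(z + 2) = z^2 - z - 6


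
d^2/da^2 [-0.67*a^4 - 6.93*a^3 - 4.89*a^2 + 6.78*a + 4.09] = -8.04*a^2 - 41.58*a - 9.78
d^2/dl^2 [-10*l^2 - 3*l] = -20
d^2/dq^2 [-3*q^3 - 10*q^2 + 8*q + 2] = -18*q - 20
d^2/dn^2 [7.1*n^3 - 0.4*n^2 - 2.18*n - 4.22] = 42.6*n - 0.8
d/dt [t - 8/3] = 1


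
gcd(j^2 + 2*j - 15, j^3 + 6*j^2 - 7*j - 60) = j^2 + 2*j - 15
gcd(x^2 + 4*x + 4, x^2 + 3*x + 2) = x + 2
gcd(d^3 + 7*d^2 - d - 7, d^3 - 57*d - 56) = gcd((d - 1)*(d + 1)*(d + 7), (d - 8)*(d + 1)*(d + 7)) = d^2 + 8*d + 7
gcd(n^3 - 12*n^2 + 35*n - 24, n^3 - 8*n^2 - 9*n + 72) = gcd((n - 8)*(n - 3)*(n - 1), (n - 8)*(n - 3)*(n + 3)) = n^2 - 11*n + 24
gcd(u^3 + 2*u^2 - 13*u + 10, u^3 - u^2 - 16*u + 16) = u - 1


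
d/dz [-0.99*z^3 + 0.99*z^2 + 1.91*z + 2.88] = -2.97*z^2 + 1.98*z + 1.91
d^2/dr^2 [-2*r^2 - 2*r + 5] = -4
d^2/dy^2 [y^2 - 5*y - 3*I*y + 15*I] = 2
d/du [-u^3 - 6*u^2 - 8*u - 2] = -3*u^2 - 12*u - 8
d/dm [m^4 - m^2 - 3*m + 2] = 4*m^3 - 2*m - 3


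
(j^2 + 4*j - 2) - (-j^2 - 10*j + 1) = 2*j^2 + 14*j - 3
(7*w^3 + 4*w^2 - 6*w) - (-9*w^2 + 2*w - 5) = 7*w^3 + 13*w^2 - 8*w + 5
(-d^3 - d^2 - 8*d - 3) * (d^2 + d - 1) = -d^5 - 2*d^4 - 8*d^3 - 10*d^2 + 5*d + 3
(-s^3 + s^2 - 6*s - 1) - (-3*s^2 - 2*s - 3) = -s^3 + 4*s^2 - 4*s + 2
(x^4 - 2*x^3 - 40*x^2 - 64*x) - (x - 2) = x^4 - 2*x^3 - 40*x^2 - 65*x + 2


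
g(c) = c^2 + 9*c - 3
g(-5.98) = -21.06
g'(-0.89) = 7.22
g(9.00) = 159.00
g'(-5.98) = -2.96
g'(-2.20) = 4.60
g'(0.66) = 10.32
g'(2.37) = 13.74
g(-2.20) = -17.96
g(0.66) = 3.38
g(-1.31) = -13.07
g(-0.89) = -10.22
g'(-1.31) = 6.38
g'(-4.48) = 0.04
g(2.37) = 23.95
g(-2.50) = -19.25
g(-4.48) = -23.25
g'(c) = 2*c + 9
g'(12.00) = 33.00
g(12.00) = 249.00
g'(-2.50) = 4.00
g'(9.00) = 27.00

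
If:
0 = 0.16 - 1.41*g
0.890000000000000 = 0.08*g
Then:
No Solution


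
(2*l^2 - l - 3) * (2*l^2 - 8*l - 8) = 4*l^4 - 18*l^3 - 14*l^2 + 32*l + 24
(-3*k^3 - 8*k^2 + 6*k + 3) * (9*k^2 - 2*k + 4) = -27*k^5 - 66*k^4 + 58*k^3 - 17*k^2 + 18*k + 12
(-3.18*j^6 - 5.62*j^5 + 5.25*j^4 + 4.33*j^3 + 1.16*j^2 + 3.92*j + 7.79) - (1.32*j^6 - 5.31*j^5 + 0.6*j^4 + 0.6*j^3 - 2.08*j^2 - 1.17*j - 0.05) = -4.5*j^6 - 0.31*j^5 + 4.65*j^4 + 3.73*j^3 + 3.24*j^2 + 5.09*j + 7.84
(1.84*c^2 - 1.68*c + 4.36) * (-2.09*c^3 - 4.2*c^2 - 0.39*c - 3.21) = -3.8456*c^5 - 4.2168*c^4 - 2.774*c^3 - 23.5632*c^2 + 3.6924*c - 13.9956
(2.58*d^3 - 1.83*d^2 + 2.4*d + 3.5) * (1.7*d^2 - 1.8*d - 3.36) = 4.386*d^5 - 7.755*d^4 - 1.2948*d^3 + 7.7788*d^2 - 14.364*d - 11.76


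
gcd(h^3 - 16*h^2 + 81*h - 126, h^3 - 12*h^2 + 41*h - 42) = h^2 - 10*h + 21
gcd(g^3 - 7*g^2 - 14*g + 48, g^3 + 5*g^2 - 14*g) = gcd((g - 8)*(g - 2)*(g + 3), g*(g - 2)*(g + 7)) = g - 2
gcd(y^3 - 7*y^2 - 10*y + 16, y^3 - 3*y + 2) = y^2 + y - 2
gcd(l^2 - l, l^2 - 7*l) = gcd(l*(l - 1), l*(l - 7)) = l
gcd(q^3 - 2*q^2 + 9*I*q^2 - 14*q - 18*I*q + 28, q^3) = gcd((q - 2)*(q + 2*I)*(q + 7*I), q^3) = 1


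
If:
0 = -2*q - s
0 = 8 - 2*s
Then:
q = -2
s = 4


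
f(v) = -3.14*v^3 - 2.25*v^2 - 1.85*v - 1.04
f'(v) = -9.42*v^2 - 4.5*v - 1.85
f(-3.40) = 102.65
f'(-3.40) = -95.45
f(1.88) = -33.33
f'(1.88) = -43.60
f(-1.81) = 13.56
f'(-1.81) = -24.57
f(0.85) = -6.17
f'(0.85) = -12.48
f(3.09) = -120.88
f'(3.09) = -105.70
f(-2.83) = 57.34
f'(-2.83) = -64.56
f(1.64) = -23.98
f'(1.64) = -34.57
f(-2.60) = 43.75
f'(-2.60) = -53.83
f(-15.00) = 10117.96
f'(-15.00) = -2053.85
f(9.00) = -2489.00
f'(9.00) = -805.37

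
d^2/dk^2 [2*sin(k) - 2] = -2*sin(k)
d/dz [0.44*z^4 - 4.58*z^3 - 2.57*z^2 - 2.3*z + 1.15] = 1.76*z^3 - 13.74*z^2 - 5.14*z - 2.3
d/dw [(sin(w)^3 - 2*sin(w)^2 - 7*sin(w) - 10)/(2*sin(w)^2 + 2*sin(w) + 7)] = (2*sin(w)^4 + 4*sin(w)^3 + 31*sin(w)^2 + 12*sin(w) - 29)*cos(w)/(2*sin(w) - cos(2*w) + 8)^2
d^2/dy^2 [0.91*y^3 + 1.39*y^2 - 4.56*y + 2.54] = 5.46*y + 2.78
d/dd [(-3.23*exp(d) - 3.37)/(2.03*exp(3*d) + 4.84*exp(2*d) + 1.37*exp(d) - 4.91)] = (13.1138*exp(3*d) + 36.1565*exp(2*d) + 32.6216*exp(d) + 20.4762)*exp(d)/(4.1209*exp(6*d) + 19.6504*exp(5*d) + 28.9878*exp(4*d) - 6.673*exp(3*d) - 45.6519*exp(2*d) - 13.4534*exp(d) + 24.1081)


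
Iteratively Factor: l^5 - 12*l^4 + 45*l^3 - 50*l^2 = (l - 5)*(l^4 - 7*l^3 + 10*l^2) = (l - 5)^2*(l^3 - 2*l^2) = l*(l - 5)^2*(l^2 - 2*l) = l^2*(l - 5)^2*(l - 2)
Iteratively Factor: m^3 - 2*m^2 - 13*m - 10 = (m - 5)*(m^2 + 3*m + 2) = (m - 5)*(m + 1)*(m + 2)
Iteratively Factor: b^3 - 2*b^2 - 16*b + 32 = (b - 4)*(b^2 + 2*b - 8) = (b - 4)*(b - 2)*(b + 4)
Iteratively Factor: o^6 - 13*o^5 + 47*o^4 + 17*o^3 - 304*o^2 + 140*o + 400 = (o + 2)*(o^5 - 15*o^4 + 77*o^3 - 137*o^2 - 30*o + 200) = (o - 5)*(o + 2)*(o^4 - 10*o^3 + 27*o^2 - 2*o - 40) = (o - 5)*(o + 1)*(o + 2)*(o^3 - 11*o^2 + 38*o - 40) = (o - 5)*(o - 2)*(o + 1)*(o + 2)*(o^2 - 9*o + 20) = (o - 5)*(o - 4)*(o - 2)*(o + 1)*(o + 2)*(o - 5)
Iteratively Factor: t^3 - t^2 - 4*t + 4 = (t + 2)*(t^2 - 3*t + 2) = (t - 1)*(t + 2)*(t - 2)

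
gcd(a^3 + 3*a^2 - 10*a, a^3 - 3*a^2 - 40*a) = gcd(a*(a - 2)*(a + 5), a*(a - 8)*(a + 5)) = a^2 + 5*a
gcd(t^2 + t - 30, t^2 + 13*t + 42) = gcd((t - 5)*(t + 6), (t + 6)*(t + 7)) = t + 6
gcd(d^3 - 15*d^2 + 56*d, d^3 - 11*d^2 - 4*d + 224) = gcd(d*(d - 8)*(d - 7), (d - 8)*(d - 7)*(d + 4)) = d^2 - 15*d + 56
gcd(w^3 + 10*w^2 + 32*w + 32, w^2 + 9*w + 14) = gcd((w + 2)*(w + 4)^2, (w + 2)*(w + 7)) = w + 2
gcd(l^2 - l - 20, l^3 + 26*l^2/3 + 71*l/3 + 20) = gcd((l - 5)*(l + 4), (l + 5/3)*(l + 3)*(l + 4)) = l + 4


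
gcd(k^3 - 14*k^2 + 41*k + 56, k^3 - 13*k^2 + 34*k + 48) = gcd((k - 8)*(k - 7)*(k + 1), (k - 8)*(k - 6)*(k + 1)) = k^2 - 7*k - 8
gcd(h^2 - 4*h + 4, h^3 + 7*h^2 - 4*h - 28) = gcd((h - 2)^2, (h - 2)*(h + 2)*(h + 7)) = h - 2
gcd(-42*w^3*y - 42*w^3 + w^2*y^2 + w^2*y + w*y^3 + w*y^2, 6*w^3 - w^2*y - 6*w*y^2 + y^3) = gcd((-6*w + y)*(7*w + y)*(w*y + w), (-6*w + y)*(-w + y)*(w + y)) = -6*w + y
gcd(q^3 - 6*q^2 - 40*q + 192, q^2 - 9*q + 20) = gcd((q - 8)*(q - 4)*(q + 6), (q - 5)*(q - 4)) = q - 4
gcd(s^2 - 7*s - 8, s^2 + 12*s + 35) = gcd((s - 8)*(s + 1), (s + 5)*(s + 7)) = 1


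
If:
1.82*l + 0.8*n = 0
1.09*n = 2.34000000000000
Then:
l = -0.94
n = 2.15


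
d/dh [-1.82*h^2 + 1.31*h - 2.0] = 1.31 - 3.64*h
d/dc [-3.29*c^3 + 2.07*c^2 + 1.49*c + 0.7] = -9.87*c^2 + 4.14*c + 1.49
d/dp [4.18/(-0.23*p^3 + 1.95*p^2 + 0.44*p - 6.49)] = (2.8842*p^2 - 16.302*p - 1.8392)/(0.23*p^3 - 1.95*p^2 - 0.44*p + 6.49)^2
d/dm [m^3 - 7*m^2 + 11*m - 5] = 3*m^2 - 14*m + 11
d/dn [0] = 0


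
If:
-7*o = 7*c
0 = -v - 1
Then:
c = -o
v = -1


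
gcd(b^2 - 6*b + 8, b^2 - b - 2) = b - 2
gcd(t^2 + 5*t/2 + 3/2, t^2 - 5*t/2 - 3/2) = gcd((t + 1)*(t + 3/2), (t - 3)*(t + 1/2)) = 1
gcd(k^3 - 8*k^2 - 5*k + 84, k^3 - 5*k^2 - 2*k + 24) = k - 4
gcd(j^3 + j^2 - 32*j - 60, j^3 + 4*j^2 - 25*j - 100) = j + 5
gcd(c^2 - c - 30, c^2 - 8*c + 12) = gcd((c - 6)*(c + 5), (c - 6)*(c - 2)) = c - 6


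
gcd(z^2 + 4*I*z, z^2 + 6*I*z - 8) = z + 4*I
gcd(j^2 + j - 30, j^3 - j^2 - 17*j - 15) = j - 5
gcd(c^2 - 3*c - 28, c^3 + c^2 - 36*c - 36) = 1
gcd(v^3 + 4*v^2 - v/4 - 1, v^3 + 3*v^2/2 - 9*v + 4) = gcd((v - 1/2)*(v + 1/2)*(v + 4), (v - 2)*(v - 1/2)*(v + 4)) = v^2 + 7*v/2 - 2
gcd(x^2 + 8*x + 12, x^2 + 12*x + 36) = x + 6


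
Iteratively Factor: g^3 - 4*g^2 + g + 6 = (g - 3)*(g^2 - g - 2) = (g - 3)*(g - 2)*(g + 1)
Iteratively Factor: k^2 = (k)*(k)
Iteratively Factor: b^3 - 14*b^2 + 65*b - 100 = (b - 5)*(b^2 - 9*b + 20) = (b - 5)*(b - 4)*(b - 5)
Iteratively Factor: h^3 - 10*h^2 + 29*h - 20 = (h - 5)*(h^2 - 5*h + 4) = (h - 5)*(h - 4)*(h - 1)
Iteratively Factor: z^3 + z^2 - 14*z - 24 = (z - 4)*(z^2 + 5*z + 6) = (z - 4)*(z + 2)*(z + 3)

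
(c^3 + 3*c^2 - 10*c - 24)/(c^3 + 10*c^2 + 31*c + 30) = (c^2 + c - 12)/(c^2 + 8*c + 15)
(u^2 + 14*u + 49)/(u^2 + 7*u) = (u + 7)/u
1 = 1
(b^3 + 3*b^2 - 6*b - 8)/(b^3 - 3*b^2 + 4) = (b + 4)/(b - 2)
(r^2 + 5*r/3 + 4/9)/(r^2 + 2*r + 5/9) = (3*r + 4)/(3*r + 5)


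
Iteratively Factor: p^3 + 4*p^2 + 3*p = (p + 3)*(p^2 + p) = p*(p + 3)*(p + 1)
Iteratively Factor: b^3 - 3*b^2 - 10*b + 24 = (b - 2)*(b^2 - b - 12) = (b - 4)*(b - 2)*(b + 3)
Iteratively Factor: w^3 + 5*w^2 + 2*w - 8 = (w + 4)*(w^2 + w - 2) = (w - 1)*(w + 4)*(w + 2)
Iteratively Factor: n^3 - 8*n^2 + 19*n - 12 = (n - 4)*(n^2 - 4*n + 3) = (n - 4)*(n - 1)*(n - 3)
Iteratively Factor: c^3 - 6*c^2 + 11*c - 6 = (c - 1)*(c^2 - 5*c + 6) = (c - 3)*(c - 1)*(c - 2)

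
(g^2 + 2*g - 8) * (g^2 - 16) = g^4 + 2*g^3 - 24*g^2 - 32*g + 128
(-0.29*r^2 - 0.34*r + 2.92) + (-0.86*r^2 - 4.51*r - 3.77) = -1.15*r^2 - 4.85*r - 0.85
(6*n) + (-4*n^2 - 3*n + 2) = -4*n^2 + 3*n + 2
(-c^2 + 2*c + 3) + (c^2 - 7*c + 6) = 9 - 5*c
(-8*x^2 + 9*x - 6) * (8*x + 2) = -64*x^3 + 56*x^2 - 30*x - 12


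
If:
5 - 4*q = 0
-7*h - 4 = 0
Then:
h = -4/7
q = 5/4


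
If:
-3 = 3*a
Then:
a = -1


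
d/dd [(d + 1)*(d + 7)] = 2*d + 8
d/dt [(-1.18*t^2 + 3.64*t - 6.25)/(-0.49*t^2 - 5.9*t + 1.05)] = (8.7456*t^2 - 8.603*t - 33.053)/(0.2401*t^4 + 5.782*t^3 + 33.781*t^2 - 12.39*t + 1.1025)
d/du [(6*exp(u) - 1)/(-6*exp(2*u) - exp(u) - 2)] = ((6*exp(u) - 1)*(12*exp(u) + 1) - 36*exp(2*u) - 6*exp(u) - 12)*exp(u)/(6*exp(2*u) + exp(u) + 2)^2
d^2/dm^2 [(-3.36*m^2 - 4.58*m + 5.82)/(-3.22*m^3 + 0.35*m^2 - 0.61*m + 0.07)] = (69.675648*m^6 + 284.923632*m^5 - 794.697288*m^4 + 100.113804*m^3 - 60.9735*m^2 - 1.088808*m - 3.622004)/(33.386248*m^9 - 10.88682*m^8 + 20.157522*m^7 - 6.345059*m^6 + 4.292001*m^5 - 1.241394*m^4 + 0.363985*m^3 - 0.083286*m^2 + 0.008967*m - 0.000343)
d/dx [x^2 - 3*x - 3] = 2*x - 3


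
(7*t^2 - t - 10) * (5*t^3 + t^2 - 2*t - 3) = 35*t^5 + 2*t^4 - 65*t^3 - 29*t^2 + 23*t + 30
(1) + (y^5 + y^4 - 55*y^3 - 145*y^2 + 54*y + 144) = y^5 + y^4 - 55*y^3 - 145*y^2 + 54*y + 145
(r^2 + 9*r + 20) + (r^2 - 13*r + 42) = 2*r^2 - 4*r + 62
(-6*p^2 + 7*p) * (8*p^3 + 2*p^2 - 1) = -48*p^5 + 44*p^4 + 14*p^3 + 6*p^2 - 7*p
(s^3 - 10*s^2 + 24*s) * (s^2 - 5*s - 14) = s^5 - 15*s^4 + 60*s^3 + 20*s^2 - 336*s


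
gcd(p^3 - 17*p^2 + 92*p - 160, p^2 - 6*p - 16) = p - 8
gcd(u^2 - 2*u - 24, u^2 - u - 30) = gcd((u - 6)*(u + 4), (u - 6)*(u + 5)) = u - 6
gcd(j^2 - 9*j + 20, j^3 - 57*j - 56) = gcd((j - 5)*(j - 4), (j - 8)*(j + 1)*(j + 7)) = 1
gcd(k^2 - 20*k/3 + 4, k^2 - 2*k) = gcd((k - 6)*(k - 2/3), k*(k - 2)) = 1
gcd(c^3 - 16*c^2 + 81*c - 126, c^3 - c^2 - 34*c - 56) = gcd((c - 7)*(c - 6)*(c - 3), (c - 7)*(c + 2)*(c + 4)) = c - 7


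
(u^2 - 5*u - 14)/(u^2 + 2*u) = (u - 7)/u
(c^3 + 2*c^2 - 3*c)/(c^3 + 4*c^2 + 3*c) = (c - 1)/(c + 1)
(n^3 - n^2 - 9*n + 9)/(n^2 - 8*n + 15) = (n^2 + 2*n - 3)/(n - 5)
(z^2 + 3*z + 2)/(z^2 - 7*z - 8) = (z + 2)/(z - 8)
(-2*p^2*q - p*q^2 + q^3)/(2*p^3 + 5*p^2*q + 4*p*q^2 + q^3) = q*(-2*p + q)/(2*p^2 + 3*p*q + q^2)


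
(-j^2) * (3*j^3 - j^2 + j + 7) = -3*j^5 + j^4 - j^3 - 7*j^2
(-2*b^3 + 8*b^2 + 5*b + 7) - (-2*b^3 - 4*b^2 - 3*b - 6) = 12*b^2 + 8*b + 13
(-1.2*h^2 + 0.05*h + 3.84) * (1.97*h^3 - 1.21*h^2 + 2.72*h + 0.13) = -2.364*h^5 + 1.5505*h^4 + 4.2403*h^3 - 4.6664*h^2 + 10.4513*h + 0.4992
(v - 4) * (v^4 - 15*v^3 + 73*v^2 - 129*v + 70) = v^5 - 19*v^4 + 133*v^3 - 421*v^2 + 586*v - 280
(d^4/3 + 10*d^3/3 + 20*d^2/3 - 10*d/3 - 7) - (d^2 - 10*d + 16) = d^4/3 + 10*d^3/3 + 17*d^2/3 + 20*d/3 - 23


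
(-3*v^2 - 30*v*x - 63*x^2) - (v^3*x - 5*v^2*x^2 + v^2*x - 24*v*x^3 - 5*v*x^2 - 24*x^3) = -v^3*x + 5*v^2*x^2 - v^2*x - 3*v^2 + 24*v*x^3 + 5*v*x^2 - 30*v*x + 24*x^3 - 63*x^2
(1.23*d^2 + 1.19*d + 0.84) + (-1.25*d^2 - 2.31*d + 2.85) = -0.02*d^2 - 1.12*d + 3.69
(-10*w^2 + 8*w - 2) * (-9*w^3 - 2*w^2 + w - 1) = 90*w^5 - 52*w^4 - 8*w^3 + 22*w^2 - 10*w + 2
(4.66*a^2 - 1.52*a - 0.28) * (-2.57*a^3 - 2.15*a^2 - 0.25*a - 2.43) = -11.9762*a^5 - 6.1126*a^4 + 2.8226*a^3 - 10.3418*a^2 + 3.7636*a + 0.6804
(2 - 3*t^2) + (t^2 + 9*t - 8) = -2*t^2 + 9*t - 6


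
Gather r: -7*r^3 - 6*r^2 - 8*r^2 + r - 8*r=-7*r^3 - 14*r^2 - 7*r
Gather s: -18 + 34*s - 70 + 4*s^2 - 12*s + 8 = 4*s^2 + 22*s - 80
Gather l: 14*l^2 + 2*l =14*l^2 + 2*l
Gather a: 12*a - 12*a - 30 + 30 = 0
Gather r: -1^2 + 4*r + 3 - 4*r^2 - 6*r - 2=-4*r^2 - 2*r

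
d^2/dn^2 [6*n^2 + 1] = 12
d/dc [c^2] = 2*c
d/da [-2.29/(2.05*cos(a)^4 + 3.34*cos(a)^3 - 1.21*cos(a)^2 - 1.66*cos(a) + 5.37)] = (-18.778*cos(a)^3 - 22.9458*cos(a)^2 + 5.5418*cos(a) + 3.8014)*sin(a)/(2.05*cos(a)^4 + 3.34*cos(a)^3 - 1.21*cos(a)^2 - 1.66*cos(a) + 5.37)^2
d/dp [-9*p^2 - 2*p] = -18*p - 2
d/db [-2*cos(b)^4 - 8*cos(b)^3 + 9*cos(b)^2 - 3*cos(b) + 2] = (8*cos(b)^3 + 24*cos(b)^2 - 18*cos(b) + 3)*sin(b)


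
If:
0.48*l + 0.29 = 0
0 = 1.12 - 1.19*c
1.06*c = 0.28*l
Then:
No Solution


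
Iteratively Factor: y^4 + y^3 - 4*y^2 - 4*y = (y + 2)*(y^3 - y^2 - 2*y) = y*(y + 2)*(y^2 - y - 2) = y*(y + 1)*(y + 2)*(y - 2)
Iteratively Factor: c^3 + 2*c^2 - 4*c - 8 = (c + 2)*(c^2 - 4) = (c + 2)^2*(c - 2)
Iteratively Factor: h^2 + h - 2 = (h - 1)*(h + 2)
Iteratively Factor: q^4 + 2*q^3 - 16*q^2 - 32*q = (q)*(q^3 + 2*q^2 - 16*q - 32) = q*(q + 4)*(q^2 - 2*q - 8) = q*(q + 2)*(q + 4)*(q - 4)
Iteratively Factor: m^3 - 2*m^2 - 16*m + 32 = (m + 4)*(m^2 - 6*m + 8) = (m - 4)*(m + 4)*(m - 2)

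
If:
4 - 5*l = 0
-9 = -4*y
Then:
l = 4/5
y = 9/4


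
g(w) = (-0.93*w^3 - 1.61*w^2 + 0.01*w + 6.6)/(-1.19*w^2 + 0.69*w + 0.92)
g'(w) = (2.38*w - 0.69)*(-0.93*w^3 - 1.61*w^2 + 0.01*w + 6.6)/(-1.19*w^2 + 0.69*w + 0.92)^2 + (-2.79*w^2 - 3.22*w + 0.01)/(-1.19*w^2 + 0.69*w + 0.92)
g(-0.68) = -61.75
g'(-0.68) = -1442.32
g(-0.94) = -7.62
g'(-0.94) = -29.31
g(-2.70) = -1.37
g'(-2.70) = 0.20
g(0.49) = 6.28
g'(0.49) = 0.78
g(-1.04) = -5.43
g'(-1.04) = -16.17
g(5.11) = 5.99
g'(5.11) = 0.77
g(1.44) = -0.90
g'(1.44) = 23.25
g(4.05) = 5.16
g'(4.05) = 0.80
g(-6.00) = -3.24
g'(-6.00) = 0.71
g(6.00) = 6.67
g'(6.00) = 0.77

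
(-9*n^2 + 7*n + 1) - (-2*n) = -9*n^2 + 9*n + 1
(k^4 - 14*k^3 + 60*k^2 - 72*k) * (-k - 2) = -k^5 + 12*k^4 - 32*k^3 - 48*k^2 + 144*k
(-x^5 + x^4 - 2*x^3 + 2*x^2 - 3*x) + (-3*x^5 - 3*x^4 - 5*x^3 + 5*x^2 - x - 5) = -4*x^5 - 2*x^4 - 7*x^3 + 7*x^2 - 4*x - 5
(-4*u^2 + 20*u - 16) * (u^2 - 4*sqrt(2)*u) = -4*u^4 + 20*u^3 + 16*sqrt(2)*u^3 - 80*sqrt(2)*u^2 - 16*u^2 + 64*sqrt(2)*u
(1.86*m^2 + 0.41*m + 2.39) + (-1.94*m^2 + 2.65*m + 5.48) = -0.0799999999999998*m^2 + 3.06*m + 7.87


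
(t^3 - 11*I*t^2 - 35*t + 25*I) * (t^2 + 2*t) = t^5 + 2*t^4 - 11*I*t^4 - 35*t^3 - 22*I*t^3 - 70*t^2 + 25*I*t^2 + 50*I*t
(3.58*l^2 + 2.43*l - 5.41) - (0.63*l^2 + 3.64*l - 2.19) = 2.95*l^2 - 1.21*l - 3.22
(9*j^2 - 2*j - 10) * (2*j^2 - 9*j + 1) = 18*j^4 - 85*j^3 + 7*j^2 + 88*j - 10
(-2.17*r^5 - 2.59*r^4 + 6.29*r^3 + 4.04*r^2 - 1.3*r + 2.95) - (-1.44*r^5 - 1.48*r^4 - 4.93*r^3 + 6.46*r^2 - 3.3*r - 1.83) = -0.73*r^5 - 1.11*r^4 + 11.22*r^3 - 2.42*r^2 + 2.0*r + 4.78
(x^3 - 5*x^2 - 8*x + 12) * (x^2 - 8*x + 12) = x^5 - 13*x^4 + 44*x^3 + 16*x^2 - 192*x + 144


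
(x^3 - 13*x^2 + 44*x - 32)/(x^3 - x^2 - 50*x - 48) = (x^2 - 5*x + 4)/(x^2 + 7*x + 6)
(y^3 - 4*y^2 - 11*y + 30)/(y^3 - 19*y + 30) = (y^2 - 2*y - 15)/(y^2 + 2*y - 15)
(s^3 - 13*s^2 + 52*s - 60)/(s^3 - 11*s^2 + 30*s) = (s - 2)/s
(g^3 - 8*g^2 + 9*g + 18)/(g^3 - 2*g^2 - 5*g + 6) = (g^2 - 5*g - 6)/(g^2 + g - 2)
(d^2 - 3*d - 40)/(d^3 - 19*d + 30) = (d - 8)/(d^2 - 5*d + 6)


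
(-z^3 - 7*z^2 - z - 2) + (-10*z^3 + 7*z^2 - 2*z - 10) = -11*z^3 - 3*z - 12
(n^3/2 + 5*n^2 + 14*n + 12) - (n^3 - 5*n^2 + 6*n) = -n^3/2 + 10*n^2 + 8*n + 12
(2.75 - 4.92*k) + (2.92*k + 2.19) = 4.94 - 2.0*k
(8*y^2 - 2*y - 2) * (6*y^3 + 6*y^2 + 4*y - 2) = 48*y^5 + 36*y^4 + 8*y^3 - 36*y^2 - 4*y + 4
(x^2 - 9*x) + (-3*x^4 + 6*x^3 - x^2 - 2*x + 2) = -3*x^4 + 6*x^3 - 11*x + 2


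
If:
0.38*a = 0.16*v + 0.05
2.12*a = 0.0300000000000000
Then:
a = 0.01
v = -0.28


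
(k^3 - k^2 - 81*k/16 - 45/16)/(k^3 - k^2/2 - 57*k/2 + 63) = (16*k^2 + 32*k + 15)/(8*(2*k^2 + 5*k - 42))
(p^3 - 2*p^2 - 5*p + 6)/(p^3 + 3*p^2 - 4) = (p - 3)/(p + 2)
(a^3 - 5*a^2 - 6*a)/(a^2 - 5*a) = (a^2 - 5*a - 6)/(a - 5)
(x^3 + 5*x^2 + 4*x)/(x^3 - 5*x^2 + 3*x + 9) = x*(x + 4)/(x^2 - 6*x + 9)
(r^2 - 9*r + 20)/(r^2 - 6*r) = (r^2 - 9*r + 20)/(r*(r - 6))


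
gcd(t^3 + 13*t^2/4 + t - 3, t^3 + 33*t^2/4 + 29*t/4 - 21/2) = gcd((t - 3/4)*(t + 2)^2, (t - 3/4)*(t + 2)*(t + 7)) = t^2 + 5*t/4 - 3/2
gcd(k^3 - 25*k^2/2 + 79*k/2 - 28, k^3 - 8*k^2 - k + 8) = k^2 - 9*k + 8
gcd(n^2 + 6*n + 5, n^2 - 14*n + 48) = 1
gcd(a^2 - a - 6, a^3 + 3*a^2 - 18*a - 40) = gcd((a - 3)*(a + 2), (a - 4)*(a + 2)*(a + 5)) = a + 2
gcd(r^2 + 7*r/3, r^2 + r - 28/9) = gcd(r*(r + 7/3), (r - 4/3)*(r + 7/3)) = r + 7/3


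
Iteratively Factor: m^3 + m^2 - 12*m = (m - 3)*(m^2 + 4*m) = m*(m - 3)*(m + 4)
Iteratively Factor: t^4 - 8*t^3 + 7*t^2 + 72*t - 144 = (t - 3)*(t^3 - 5*t^2 - 8*t + 48) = (t - 4)*(t - 3)*(t^2 - t - 12) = (t - 4)^2*(t - 3)*(t + 3)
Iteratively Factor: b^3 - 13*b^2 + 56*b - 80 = (b - 5)*(b^2 - 8*b + 16) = (b - 5)*(b - 4)*(b - 4)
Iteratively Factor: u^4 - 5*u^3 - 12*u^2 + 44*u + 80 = (u - 4)*(u^3 - u^2 - 16*u - 20) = (u - 4)*(u + 2)*(u^2 - 3*u - 10) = (u - 5)*(u - 4)*(u + 2)*(u + 2)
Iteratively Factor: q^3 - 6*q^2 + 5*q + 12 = (q - 4)*(q^2 - 2*q - 3) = (q - 4)*(q - 3)*(q + 1)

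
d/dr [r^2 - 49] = 2*r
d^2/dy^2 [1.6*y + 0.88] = 0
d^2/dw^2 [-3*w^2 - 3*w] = -6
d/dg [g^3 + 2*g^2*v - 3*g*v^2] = 3*g^2 + 4*g*v - 3*v^2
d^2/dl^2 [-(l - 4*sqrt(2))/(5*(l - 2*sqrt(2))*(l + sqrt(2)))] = 2*(-l^3 + 12*sqrt(2)*l^2 - 36*l + 28*sqrt(2))/(5*(l^6 - 3*sqrt(2)*l^5 - 6*l^4 + 22*sqrt(2)*l^3 + 24*l^2 - 48*sqrt(2)*l - 64))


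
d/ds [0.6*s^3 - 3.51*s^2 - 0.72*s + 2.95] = 1.8*s^2 - 7.02*s - 0.72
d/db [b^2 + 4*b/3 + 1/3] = 2*b + 4/3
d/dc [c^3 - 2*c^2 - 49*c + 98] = 3*c^2 - 4*c - 49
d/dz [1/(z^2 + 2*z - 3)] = 2*(-z - 1)/(z^2 + 2*z - 3)^2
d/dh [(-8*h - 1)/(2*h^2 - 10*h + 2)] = (4*h^2 + h - 13/2)/(h^4 - 10*h^3 + 27*h^2 - 10*h + 1)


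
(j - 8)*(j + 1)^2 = j^3 - 6*j^2 - 15*j - 8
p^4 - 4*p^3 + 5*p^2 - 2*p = p*(p - 2)*(p - 1)^2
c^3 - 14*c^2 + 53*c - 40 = (c - 8)*(c - 5)*(c - 1)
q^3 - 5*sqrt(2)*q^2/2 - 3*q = q*(q - 3*sqrt(2))*(q + sqrt(2)/2)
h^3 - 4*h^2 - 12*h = h*(h - 6)*(h + 2)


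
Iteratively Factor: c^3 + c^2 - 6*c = (c - 2)*(c^2 + 3*c) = c*(c - 2)*(c + 3)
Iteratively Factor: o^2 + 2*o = (o)*(o + 2)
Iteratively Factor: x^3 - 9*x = (x - 3)*(x^2 + 3*x) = x*(x - 3)*(x + 3)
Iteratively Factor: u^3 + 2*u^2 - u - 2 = (u + 2)*(u^2 - 1) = (u + 1)*(u + 2)*(u - 1)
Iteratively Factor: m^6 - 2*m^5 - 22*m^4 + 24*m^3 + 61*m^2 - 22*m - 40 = (m + 1)*(m^5 - 3*m^4 - 19*m^3 + 43*m^2 + 18*m - 40) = (m - 2)*(m + 1)*(m^4 - m^3 - 21*m^2 + m + 20) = (m - 5)*(m - 2)*(m + 1)*(m^3 + 4*m^2 - m - 4) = (m - 5)*(m - 2)*(m - 1)*(m + 1)*(m^2 + 5*m + 4) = (m - 5)*(m - 2)*(m - 1)*(m + 1)*(m + 4)*(m + 1)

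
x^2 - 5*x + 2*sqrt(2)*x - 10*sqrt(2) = (x - 5)*(x + 2*sqrt(2))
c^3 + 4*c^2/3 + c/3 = c*(c + 1/3)*(c + 1)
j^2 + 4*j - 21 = (j - 3)*(j + 7)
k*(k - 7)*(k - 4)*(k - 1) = k^4 - 12*k^3 + 39*k^2 - 28*k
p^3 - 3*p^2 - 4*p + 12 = (p - 3)*(p - 2)*(p + 2)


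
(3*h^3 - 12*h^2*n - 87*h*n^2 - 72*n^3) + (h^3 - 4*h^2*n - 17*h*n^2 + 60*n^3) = 4*h^3 - 16*h^2*n - 104*h*n^2 - 12*n^3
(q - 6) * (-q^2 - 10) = -q^3 + 6*q^2 - 10*q + 60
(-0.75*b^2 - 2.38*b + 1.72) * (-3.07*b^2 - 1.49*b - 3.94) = 2.3025*b^4 + 8.4241*b^3 + 1.2208*b^2 + 6.8144*b - 6.7768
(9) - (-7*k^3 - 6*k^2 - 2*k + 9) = 7*k^3 + 6*k^2 + 2*k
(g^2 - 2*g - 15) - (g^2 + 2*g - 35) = 20 - 4*g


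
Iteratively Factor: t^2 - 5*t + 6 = (t - 3)*(t - 2)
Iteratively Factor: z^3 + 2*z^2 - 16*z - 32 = (z + 2)*(z^2 - 16) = (z + 2)*(z + 4)*(z - 4)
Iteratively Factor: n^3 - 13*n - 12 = (n - 4)*(n^2 + 4*n + 3) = (n - 4)*(n + 3)*(n + 1)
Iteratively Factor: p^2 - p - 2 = (p - 2)*(p + 1)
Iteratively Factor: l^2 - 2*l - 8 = (l + 2)*(l - 4)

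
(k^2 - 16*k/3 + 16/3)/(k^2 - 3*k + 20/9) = 3*(k - 4)/(3*k - 5)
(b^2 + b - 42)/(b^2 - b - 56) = (b - 6)/(b - 8)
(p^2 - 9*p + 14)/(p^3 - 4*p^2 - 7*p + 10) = (p^2 - 9*p + 14)/(p^3 - 4*p^2 - 7*p + 10)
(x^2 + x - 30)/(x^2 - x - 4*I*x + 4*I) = (x^2 + x - 30)/(x^2 - x - 4*I*x + 4*I)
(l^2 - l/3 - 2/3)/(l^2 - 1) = (l + 2/3)/(l + 1)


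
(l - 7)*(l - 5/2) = l^2 - 19*l/2 + 35/2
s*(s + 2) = s^2 + 2*s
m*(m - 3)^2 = m^3 - 6*m^2 + 9*m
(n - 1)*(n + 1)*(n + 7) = n^3 + 7*n^2 - n - 7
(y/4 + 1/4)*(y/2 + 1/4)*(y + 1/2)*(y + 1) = y^4/8 + 3*y^3/8 + 13*y^2/32 + 3*y/16 + 1/32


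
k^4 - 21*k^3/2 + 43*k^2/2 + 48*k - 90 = (k - 6)*(k - 5)*(k - 3/2)*(k + 2)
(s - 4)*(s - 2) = s^2 - 6*s + 8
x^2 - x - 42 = (x - 7)*(x + 6)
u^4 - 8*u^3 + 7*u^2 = u^2*(u - 7)*(u - 1)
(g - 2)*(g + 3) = g^2 + g - 6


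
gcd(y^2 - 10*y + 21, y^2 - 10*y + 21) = y^2 - 10*y + 21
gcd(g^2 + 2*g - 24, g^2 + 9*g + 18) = g + 6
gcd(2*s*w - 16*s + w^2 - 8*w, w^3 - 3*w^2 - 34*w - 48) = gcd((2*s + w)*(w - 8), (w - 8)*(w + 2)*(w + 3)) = w - 8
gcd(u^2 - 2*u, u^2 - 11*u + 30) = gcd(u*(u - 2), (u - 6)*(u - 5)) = 1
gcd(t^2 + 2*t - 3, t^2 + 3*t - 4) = t - 1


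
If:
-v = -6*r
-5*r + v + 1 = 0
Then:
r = -1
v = -6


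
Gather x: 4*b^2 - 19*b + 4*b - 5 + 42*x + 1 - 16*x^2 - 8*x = 4*b^2 - 15*b - 16*x^2 + 34*x - 4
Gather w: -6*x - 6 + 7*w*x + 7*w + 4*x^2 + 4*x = w*(7*x + 7) + 4*x^2 - 2*x - 6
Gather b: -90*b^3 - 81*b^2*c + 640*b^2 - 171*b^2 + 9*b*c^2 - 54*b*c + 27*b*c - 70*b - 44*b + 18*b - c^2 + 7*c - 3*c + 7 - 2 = -90*b^3 + b^2*(469 - 81*c) + b*(9*c^2 - 27*c - 96) - c^2 + 4*c + 5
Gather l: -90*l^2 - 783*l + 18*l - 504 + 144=-90*l^2 - 765*l - 360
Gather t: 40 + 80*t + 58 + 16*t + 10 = 96*t + 108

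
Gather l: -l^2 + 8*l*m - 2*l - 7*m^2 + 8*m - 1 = -l^2 + l*(8*m - 2) - 7*m^2 + 8*m - 1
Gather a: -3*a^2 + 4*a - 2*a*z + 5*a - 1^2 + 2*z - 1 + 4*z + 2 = -3*a^2 + a*(9 - 2*z) + 6*z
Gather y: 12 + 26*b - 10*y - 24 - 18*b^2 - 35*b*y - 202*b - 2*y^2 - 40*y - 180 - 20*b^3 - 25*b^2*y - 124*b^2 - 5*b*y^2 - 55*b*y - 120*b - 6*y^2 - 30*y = -20*b^3 - 142*b^2 - 296*b + y^2*(-5*b - 8) + y*(-25*b^2 - 90*b - 80) - 192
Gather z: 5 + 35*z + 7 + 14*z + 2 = 49*z + 14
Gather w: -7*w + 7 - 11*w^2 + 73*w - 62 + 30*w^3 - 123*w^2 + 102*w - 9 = 30*w^3 - 134*w^2 + 168*w - 64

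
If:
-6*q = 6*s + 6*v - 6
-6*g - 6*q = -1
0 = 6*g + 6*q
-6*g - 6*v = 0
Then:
No Solution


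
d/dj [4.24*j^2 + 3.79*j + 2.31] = 8.48*j + 3.79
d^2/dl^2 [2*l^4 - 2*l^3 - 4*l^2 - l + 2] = 24*l^2 - 12*l - 8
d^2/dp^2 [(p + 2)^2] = 2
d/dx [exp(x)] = exp(x)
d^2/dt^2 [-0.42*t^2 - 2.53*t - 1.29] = -0.840000000000000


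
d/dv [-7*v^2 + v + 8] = 1 - 14*v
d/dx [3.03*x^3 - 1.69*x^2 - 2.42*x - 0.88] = 9.09*x^2 - 3.38*x - 2.42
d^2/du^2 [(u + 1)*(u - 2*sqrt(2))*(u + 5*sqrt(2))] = 6*u + 2 + 6*sqrt(2)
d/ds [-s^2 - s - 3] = -2*s - 1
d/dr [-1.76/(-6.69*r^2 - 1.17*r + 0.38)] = (-23.5488*r - 2.0592)/(6.69*r^2 + 1.17*r - 0.38)^2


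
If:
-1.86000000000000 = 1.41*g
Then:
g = -1.32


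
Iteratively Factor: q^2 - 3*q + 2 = (q - 2)*(q - 1)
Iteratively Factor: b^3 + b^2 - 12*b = (b - 3)*(b^2 + 4*b) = b*(b - 3)*(b + 4)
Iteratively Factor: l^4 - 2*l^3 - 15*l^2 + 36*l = (l + 4)*(l^3 - 6*l^2 + 9*l) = (l - 3)*(l + 4)*(l^2 - 3*l) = (l - 3)^2*(l + 4)*(l)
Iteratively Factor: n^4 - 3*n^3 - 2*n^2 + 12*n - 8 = (n - 2)*(n^3 - n^2 - 4*n + 4) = (n - 2)^2*(n^2 + n - 2) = (n - 2)^2*(n - 1)*(n + 2)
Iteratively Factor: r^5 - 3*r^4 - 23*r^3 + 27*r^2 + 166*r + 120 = (r - 5)*(r^4 + 2*r^3 - 13*r^2 - 38*r - 24) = (r - 5)*(r + 1)*(r^3 + r^2 - 14*r - 24) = (r - 5)*(r + 1)*(r + 2)*(r^2 - r - 12) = (r - 5)*(r - 4)*(r + 1)*(r + 2)*(r + 3)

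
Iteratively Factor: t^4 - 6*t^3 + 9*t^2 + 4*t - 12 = (t - 2)*(t^3 - 4*t^2 + t + 6) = (t - 3)*(t - 2)*(t^2 - t - 2) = (t - 3)*(t - 2)*(t + 1)*(t - 2)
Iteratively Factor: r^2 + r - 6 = (r + 3)*(r - 2)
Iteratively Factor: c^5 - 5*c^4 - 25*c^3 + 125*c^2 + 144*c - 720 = (c + 3)*(c^4 - 8*c^3 - c^2 + 128*c - 240) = (c + 3)*(c + 4)*(c^3 - 12*c^2 + 47*c - 60) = (c - 5)*(c + 3)*(c + 4)*(c^2 - 7*c + 12) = (c - 5)*(c - 3)*(c + 3)*(c + 4)*(c - 4)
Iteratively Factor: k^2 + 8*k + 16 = (k + 4)*(k + 4)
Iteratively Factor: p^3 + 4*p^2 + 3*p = (p + 3)*(p^2 + p) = p*(p + 3)*(p + 1)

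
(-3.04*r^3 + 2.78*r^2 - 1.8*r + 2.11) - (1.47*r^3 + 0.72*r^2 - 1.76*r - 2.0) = -4.51*r^3 + 2.06*r^2 - 0.04*r + 4.11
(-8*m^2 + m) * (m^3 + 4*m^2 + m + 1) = -8*m^5 - 31*m^4 - 4*m^3 - 7*m^2 + m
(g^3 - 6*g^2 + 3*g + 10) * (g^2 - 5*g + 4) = g^5 - 11*g^4 + 37*g^3 - 29*g^2 - 38*g + 40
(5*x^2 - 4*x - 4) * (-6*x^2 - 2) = -30*x^4 + 24*x^3 + 14*x^2 + 8*x + 8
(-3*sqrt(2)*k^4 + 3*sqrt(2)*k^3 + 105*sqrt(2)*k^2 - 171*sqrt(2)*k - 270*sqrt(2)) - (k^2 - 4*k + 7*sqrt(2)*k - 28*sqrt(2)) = -3*sqrt(2)*k^4 + 3*sqrt(2)*k^3 - k^2 + 105*sqrt(2)*k^2 - 178*sqrt(2)*k + 4*k - 242*sqrt(2)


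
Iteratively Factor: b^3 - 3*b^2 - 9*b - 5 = (b + 1)*(b^2 - 4*b - 5) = (b - 5)*(b + 1)*(b + 1)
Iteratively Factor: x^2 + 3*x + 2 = (x + 1)*(x + 2)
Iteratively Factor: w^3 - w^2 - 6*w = (w)*(w^2 - w - 6) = w*(w - 3)*(w + 2)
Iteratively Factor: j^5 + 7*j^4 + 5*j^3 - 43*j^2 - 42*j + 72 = (j - 2)*(j^4 + 9*j^3 + 23*j^2 + 3*j - 36) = (j - 2)*(j - 1)*(j^3 + 10*j^2 + 33*j + 36) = (j - 2)*(j - 1)*(j + 3)*(j^2 + 7*j + 12) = (j - 2)*(j - 1)*(j + 3)^2*(j + 4)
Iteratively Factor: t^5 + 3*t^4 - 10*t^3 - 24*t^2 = (t - 3)*(t^4 + 6*t^3 + 8*t^2) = (t - 3)*(t + 2)*(t^3 + 4*t^2) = (t - 3)*(t + 2)*(t + 4)*(t^2) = t*(t - 3)*(t + 2)*(t + 4)*(t)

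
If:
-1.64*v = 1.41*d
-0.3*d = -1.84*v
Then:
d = 0.00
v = 0.00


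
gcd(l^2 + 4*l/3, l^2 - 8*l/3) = l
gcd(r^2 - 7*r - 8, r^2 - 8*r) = r - 8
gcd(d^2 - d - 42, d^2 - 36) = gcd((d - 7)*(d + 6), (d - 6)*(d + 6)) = d + 6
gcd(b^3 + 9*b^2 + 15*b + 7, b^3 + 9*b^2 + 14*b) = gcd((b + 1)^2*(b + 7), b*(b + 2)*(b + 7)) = b + 7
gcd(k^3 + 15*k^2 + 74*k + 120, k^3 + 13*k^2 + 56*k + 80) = k^2 + 9*k + 20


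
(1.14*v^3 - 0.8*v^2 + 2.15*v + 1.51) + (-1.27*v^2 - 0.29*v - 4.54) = 1.14*v^3 - 2.07*v^2 + 1.86*v - 3.03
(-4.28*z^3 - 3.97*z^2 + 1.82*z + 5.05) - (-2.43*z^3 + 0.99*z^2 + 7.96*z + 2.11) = -1.85*z^3 - 4.96*z^2 - 6.14*z + 2.94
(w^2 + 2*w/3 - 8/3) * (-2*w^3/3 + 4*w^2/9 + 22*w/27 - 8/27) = -2*w^5/3 + 26*w^3/9 - 76*w^2/81 - 64*w/27 + 64/81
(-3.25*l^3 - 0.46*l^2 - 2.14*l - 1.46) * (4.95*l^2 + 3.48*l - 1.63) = -16.0875*l^5 - 13.587*l^4 - 6.8963*l^3 - 13.9244*l^2 - 1.5926*l + 2.3798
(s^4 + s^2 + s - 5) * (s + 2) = s^5 + 2*s^4 + s^3 + 3*s^2 - 3*s - 10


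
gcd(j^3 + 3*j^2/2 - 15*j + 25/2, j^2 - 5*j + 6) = 1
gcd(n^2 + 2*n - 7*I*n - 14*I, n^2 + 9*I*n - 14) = 1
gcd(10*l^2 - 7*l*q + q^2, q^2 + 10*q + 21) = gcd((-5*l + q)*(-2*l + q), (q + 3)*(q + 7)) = 1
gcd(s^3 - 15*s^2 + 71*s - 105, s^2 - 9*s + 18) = s - 3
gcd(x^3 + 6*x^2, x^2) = x^2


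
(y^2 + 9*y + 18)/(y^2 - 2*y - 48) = (y + 3)/(y - 8)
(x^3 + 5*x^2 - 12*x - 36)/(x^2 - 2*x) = (x^3 + 5*x^2 - 12*x - 36)/(x*(x - 2))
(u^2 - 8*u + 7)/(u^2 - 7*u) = (u - 1)/u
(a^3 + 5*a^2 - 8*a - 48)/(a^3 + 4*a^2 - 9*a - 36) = (a + 4)/(a + 3)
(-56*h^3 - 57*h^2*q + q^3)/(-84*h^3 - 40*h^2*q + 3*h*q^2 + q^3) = (-8*h^2 - 7*h*q + q^2)/(-12*h^2 - 4*h*q + q^2)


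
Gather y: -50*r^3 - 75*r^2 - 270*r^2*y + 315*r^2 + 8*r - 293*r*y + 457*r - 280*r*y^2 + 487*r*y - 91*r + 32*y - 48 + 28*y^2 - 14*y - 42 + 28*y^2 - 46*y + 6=-50*r^3 + 240*r^2 + 374*r + y^2*(56 - 280*r) + y*(-270*r^2 + 194*r - 28) - 84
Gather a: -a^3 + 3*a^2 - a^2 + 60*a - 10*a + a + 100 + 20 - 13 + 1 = -a^3 + 2*a^2 + 51*a + 108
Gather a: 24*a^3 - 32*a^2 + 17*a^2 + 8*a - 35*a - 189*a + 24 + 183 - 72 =24*a^3 - 15*a^2 - 216*a + 135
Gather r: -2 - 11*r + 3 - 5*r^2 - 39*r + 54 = -5*r^2 - 50*r + 55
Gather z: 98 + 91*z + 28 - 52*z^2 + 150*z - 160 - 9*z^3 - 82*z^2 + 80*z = -9*z^3 - 134*z^2 + 321*z - 34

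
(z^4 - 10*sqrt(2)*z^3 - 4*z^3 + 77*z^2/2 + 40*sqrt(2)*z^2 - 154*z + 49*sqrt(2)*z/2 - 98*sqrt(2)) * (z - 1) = z^5 - 10*sqrt(2)*z^4 - 5*z^4 + 85*z^3/2 + 50*sqrt(2)*z^3 - 385*z^2/2 - 31*sqrt(2)*z^2/2 - 245*sqrt(2)*z/2 + 154*z + 98*sqrt(2)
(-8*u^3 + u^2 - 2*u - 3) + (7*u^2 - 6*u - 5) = -8*u^3 + 8*u^2 - 8*u - 8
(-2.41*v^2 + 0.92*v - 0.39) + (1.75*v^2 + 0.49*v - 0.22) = -0.66*v^2 + 1.41*v - 0.61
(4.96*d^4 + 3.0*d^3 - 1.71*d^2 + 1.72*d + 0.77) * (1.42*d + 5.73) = 7.0432*d^5 + 32.6808*d^4 + 14.7618*d^3 - 7.3559*d^2 + 10.949*d + 4.4121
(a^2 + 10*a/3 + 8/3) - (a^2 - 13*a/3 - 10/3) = 23*a/3 + 6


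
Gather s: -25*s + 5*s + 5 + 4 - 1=8 - 20*s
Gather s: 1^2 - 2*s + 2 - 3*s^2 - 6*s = -3*s^2 - 8*s + 3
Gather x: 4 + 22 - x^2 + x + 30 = -x^2 + x + 56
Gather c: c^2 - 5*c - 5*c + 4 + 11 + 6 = c^2 - 10*c + 21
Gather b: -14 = -14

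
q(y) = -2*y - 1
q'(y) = -2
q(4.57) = -10.14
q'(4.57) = -2.00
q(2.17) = -5.34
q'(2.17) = -2.00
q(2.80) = -6.60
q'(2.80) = -2.00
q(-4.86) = 8.72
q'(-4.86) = -2.00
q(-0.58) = 0.16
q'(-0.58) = -2.00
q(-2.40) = 3.80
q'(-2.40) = -2.00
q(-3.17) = 5.34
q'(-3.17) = -2.00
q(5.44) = -11.88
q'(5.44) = -2.00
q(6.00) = -13.00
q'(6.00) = -2.00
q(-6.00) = 11.00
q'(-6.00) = -2.00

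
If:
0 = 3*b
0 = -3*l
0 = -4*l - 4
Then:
No Solution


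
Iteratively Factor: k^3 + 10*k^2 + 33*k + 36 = (k + 4)*(k^2 + 6*k + 9) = (k + 3)*(k + 4)*(k + 3)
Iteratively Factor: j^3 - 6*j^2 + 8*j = (j)*(j^2 - 6*j + 8) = j*(j - 2)*(j - 4)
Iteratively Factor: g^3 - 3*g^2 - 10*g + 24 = (g + 3)*(g^2 - 6*g + 8) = (g - 2)*(g + 3)*(g - 4)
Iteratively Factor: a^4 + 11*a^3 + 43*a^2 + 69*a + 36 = (a + 4)*(a^3 + 7*a^2 + 15*a + 9) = (a + 3)*(a + 4)*(a^2 + 4*a + 3) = (a + 1)*(a + 3)*(a + 4)*(a + 3)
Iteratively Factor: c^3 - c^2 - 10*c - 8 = (c + 1)*(c^2 - 2*c - 8) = (c + 1)*(c + 2)*(c - 4)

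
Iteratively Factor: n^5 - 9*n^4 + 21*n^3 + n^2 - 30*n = (n - 2)*(n^4 - 7*n^3 + 7*n^2 + 15*n) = (n - 5)*(n - 2)*(n^3 - 2*n^2 - 3*n) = (n - 5)*(n - 2)*(n + 1)*(n^2 - 3*n) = (n - 5)*(n - 3)*(n - 2)*(n + 1)*(n)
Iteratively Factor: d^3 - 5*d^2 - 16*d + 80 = (d - 4)*(d^2 - d - 20) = (d - 4)*(d + 4)*(d - 5)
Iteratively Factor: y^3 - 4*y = (y)*(y^2 - 4) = y*(y - 2)*(y + 2)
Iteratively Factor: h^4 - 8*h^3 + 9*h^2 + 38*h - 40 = (h + 2)*(h^3 - 10*h^2 + 29*h - 20) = (h - 5)*(h + 2)*(h^2 - 5*h + 4) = (h - 5)*(h - 4)*(h + 2)*(h - 1)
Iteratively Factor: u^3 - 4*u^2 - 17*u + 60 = (u + 4)*(u^2 - 8*u + 15) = (u - 3)*(u + 4)*(u - 5)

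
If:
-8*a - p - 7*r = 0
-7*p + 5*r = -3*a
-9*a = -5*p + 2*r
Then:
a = 0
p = 0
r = 0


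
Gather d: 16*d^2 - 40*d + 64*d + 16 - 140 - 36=16*d^2 + 24*d - 160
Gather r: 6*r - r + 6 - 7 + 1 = 5*r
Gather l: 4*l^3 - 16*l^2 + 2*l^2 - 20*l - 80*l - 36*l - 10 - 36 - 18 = 4*l^3 - 14*l^2 - 136*l - 64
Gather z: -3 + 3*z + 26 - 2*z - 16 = z + 7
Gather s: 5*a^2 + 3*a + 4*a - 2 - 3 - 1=5*a^2 + 7*a - 6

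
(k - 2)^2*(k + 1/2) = k^3 - 7*k^2/2 + 2*k + 2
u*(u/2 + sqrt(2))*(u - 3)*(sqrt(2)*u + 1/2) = sqrt(2)*u^4/2 - 3*sqrt(2)*u^3/2 + 9*u^3/4 - 27*u^2/4 + sqrt(2)*u^2/2 - 3*sqrt(2)*u/2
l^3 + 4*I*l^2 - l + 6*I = (l - I)*(l + 2*I)*(l + 3*I)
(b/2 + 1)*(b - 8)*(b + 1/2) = b^3/2 - 11*b^2/4 - 19*b/2 - 4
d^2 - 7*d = d*(d - 7)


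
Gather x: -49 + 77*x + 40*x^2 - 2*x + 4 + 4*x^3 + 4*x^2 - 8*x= 4*x^3 + 44*x^2 + 67*x - 45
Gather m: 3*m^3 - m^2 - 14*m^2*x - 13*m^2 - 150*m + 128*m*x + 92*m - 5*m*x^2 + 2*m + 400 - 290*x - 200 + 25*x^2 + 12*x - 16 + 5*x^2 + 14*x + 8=3*m^3 + m^2*(-14*x - 14) + m*(-5*x^2 + 128*x - 56) + 30*x^2 - 264*x + 192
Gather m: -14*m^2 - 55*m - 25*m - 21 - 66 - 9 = -14*m^2 - 80*m - 96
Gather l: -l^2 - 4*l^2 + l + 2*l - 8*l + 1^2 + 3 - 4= -5*l^2 - 5*l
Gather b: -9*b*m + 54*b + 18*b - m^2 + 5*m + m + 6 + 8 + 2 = b*(72 - 9*m) - m^2 + 6*m + 16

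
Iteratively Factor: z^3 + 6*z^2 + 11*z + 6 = (z + 3)*(z^2 + 3*z + 2) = (z + 2)*(z + 3)*(z + 1)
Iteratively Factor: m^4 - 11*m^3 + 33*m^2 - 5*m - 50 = (m - 5)*(m^3 - 6*m^2 + 3*m + 10) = (m - 5)*(m + 1)*(m^2 - 7*m + 10) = (m - 5)*(m - 2)*(m + 1)*(m - 5)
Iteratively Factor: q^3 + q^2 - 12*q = (q)*(q^2 + q - 12) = q*(q - 3)*(q + 4)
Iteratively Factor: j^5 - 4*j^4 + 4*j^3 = (j)*(j^4 - 4*j^3 + 4*j^2) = j^2*(j^3 - 4*j^2 + 4*j) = j^3*(j^2 - 4*j + 4) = j^3*(j - 2)*(j - 2)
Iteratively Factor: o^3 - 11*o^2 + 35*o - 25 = (o - 1)*(o^2 - 10*o + 25) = (o - 5)*(o - 1)*(o - 5)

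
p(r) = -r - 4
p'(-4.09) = -1.00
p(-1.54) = -2.46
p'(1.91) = -1.00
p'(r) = -1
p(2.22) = -6.22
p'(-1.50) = -1.00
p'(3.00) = -1.00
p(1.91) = -5.91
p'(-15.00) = -1.00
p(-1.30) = -2.70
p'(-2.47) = -1.00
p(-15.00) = 11.00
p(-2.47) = -1.53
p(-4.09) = 0.09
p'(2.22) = -1.00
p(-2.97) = -1.03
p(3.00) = -7.00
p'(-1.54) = -1.00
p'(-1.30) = -1.00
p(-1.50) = -2.50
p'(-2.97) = -1.00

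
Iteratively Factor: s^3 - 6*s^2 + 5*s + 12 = (s - 3)*(s^2 - 3*s - 4) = (s - 4)*(s - 3)*(s + 1)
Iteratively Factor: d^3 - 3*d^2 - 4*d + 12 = (d - 2)*(d^2 - d - 6) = (d - 2)*(d + 2)*(d - 3)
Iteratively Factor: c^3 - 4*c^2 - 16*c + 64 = (c - 4)*(c^2 - 16) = (c - 4)^2*(c + 4)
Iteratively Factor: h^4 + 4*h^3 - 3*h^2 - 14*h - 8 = (h + 4)*(h^3 - 3*h - 2) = (h - 2)*(h + 4)*(h^2 + 2*h + 1) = (h - 2)*(h + 1)*(h + 4)*(h + 1)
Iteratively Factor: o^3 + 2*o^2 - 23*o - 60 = (o - 5)*(o^2 + 7*o + 12) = (o - 5)*(o + 4)*(o + 3)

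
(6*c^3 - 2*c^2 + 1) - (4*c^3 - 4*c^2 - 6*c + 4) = 2*c^3 + 2*c^2 + 6*c - 3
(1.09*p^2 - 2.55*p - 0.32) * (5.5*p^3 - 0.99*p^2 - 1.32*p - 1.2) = 5.995*p^5 - 15.1041*p^4 - 0.674300000000001*p^3 + 2.3748*p^2 + 3.4824*p + 0.384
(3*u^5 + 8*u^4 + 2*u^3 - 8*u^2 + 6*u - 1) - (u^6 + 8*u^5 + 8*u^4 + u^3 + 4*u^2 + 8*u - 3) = -u^6 - 5*u^5 + u^3 - 12*u^2 - 2*u + 2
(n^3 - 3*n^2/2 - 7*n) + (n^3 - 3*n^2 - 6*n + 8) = 2*n^3 - 9*n^2/2 - 13*n + 8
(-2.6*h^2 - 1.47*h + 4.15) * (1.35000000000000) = -3.51*h^2 - 1.9845*h + 5.6025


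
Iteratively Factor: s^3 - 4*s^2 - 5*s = (s - 5)*(s^2 + s) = s*(s - 5)*(s + 1)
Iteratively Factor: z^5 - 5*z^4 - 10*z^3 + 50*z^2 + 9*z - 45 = (z + 3)*(z^4 - 8*z^3 + 14*z^2 + 8*z - 15) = (z + 1)*(z + 3)*(z^3 - 9*z^2 + 23*z - 15) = (z - 1)*(z + 1)*(z + 3)*(z^2 - 8*z + 15) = (z - 5)*(z - 1)*(z + 1)*(z + 3)*(z - 3)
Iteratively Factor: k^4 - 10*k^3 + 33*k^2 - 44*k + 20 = (k - 1)*(k^3 - 9*k^2 + 24*k - 20) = (k - 5)*(k - 1)*(k^2 - 4*k + 4) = (k - 5)*(k - 2)*(k - 1)*(k - 2)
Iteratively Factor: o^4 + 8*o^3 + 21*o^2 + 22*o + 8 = (o + 2)*(o^3 + 6*o^2 + 9*o + 4) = (o + 2)*(o + 4)*(o^2 + 2*o + 1) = (o + 1)*(o + 2)*(o + 4)*(o + 1)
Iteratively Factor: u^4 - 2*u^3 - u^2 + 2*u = (u - 2)*(u^3 - u) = (u - 2)*(u + 1)*(u^2 - u) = u*(u - 2)*(u + 1)*(u - 1)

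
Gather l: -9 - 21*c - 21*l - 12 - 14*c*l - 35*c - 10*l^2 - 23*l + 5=-56*c - 10*l^2 + l*(-14*c - 44) - 16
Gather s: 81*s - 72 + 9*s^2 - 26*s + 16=9*s^2 + 55*s - 56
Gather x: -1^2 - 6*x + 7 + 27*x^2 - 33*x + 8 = 27*x^2 - 39*x + 14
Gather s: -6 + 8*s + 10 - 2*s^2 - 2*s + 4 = -2*s^2 + 6*s + 8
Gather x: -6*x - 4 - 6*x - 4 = -12*x - 8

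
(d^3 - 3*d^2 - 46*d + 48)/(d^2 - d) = d - 2 - 48/d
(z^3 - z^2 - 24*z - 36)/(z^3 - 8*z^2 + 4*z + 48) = (z + 3)/(z - 4)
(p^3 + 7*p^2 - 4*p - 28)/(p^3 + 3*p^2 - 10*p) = (p^2 + 9*p + 14)/(p*(p + 5))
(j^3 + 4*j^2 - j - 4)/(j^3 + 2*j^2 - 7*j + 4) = (j + 1)/(j - 1)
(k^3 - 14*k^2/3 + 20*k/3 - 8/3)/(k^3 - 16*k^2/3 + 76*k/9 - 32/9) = 3*(k - 2)/(3*k - 8)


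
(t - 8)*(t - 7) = t^2 - 15*t + 56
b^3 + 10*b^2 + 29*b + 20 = (b + 1)*(b + 4)*(b + 5)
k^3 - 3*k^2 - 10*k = k*(k - 5)*(k + 2)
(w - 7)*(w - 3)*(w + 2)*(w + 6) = w^4 - 2*w^3 - 47*w^2 + 48*w + 252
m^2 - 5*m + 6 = (m - 3)*(m - 2)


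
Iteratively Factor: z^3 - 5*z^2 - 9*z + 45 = (z - 5)*(z^2 - 9) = (z - 5)*(z - 3)*(z + 3)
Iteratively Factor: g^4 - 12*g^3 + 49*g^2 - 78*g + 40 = (g - 4)*(g^3 - 8*g^2 + 17*g - 10) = (g - 4)*(g - 2)*(g^2 - 6*g + 5) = (g - 4)*(g - 2)*(g - 1)*(g - 5)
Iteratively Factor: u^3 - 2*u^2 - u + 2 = (u - 1)*(u^2 - u - 2) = (u - 2)*(u - 1)*(u + 1)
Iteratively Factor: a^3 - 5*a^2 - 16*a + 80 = (a - 4)*(a^2 - a - 20) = (a - 5)*(a - 4)*(a + 4)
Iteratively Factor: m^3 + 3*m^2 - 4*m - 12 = (m + 3)*(m^2 - 4) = (m - 2)*(m + 3)*(m + 2)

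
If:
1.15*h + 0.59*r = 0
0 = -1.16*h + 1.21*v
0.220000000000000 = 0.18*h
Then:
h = 1.22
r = -2.38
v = 1.17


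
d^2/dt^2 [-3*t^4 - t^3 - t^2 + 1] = -36*t^2 - 6*t - 2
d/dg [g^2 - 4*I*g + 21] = 2*g - 4*I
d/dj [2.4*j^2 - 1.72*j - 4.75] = 4.8*j - 1.72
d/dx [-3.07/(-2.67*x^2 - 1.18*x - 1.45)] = (-16.3938*x - 3.6226)/(2.67*x^2 + 1.18*x + 1.45)^2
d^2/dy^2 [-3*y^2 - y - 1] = -6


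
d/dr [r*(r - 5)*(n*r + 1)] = 3*n*r^2 - 10*n*r + 2*r - 5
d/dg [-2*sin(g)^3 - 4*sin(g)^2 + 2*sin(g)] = 2*(-3*sin(g)^2 - 4*sin(g) + 1)*cos(g)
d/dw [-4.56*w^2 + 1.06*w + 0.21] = 1.06 - 9.12*w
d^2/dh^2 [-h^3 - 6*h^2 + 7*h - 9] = -6*h - 12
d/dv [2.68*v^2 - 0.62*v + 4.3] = 5.36*v - 0.62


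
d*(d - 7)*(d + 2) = d^3 - 5*d^2 - 14*d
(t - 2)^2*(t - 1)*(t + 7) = t^4 + 2*t^3 - 27*t^2 + 52*t - 28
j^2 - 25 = (j - 5)*(j + 5)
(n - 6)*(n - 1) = n^2 - 7*n + 6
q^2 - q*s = q*(q - s)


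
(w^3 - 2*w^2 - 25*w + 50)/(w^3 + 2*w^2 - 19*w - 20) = (w^2 - 7*w + 10)/(w^2 - 3*w - 4)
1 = 1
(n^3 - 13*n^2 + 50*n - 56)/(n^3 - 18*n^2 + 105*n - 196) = (n - 2)/(n - 7)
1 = 1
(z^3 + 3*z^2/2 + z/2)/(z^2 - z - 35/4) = 2*z*(2*z^2 + 3*z + 1)/(4*z^2 - 4*z - 35)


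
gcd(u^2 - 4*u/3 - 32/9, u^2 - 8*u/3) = u - 8/3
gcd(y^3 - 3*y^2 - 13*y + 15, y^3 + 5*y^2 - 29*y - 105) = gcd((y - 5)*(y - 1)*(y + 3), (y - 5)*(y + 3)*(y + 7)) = y^2 - 2*y - 15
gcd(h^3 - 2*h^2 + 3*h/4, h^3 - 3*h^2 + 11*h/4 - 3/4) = h^2 - 2*h + 3/4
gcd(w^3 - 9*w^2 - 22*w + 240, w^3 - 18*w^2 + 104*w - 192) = w^2 - 14*w + 48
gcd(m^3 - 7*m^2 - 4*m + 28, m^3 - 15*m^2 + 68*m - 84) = m^2 - 9*m + 14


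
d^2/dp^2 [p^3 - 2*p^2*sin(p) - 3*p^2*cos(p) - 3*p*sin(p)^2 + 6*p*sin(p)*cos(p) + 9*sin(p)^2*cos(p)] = 2*p^2*sin(p) + 3*p^2*cos(p) + 12*p*sin(p) - 12*p*sin(2*p) - 8*p*cos(p) - 6*p*cos(2*p) + 6*p - 4*sin(p) - 6*sin(2*p) - 33*cos(p)/4 + 12*cos(2*p) + 81*cos(3*p)/4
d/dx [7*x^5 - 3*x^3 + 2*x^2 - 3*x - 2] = 35*x^4 - 9*x^2 + 4*x - 3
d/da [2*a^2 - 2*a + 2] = 4*a - 2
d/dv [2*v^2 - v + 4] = 4*v - 1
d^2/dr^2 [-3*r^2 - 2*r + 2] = -6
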